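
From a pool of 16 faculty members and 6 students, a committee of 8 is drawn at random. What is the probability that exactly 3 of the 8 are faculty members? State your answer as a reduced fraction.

There are C(22,8) = 319770 ways to choose 8 from 22.
Selections with exactly 3 faculty members: choose 3 of the 16 faculty members and 5 of the 6 students, C(16,3)·C(6,5) = 560·6 = 3360.
Probability = 3360/319770 = 112/10659.

112/10659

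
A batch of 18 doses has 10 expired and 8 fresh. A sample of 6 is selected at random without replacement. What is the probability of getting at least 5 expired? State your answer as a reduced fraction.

53/442

Total selections: C(18,6) = 18564.
Favorable selections (at least 5 expired): C(10,5)·C(8,1) + C(10,6)·C(8,0) = 2016 + 210 = 2226.
Probability = 2226/18564 = 53/442.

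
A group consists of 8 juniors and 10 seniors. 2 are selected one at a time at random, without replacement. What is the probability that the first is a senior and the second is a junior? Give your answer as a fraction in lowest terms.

Multiply the conditional probabilities at each draw: 10/18 · 8/17 = 80/306 = 40/153.

40/153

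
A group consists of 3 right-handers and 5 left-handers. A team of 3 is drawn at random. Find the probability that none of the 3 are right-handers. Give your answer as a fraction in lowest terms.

5/28

There are C(8,3) = 56 possible selections.
Selections with no right-handers (all left-handers): C(5,3) = 10.
Probability = 10/56 = 5/28.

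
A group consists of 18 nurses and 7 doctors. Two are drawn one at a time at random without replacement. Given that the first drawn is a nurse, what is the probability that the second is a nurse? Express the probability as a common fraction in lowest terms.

17/24

After removing one nurse, 24 remain: 17 nurses and 7 doctors.
So the probability the next is a nurse is 17/24.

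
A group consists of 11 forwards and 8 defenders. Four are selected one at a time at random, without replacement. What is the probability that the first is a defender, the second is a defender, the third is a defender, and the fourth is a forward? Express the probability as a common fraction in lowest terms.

77/1938

Multiply the conditional probabilities at each draw: 8/19 · 7/18 · 6/17 · 11/16 = 3696/93024 = 77/1938.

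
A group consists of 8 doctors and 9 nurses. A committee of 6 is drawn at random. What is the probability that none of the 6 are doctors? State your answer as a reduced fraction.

3/442

There are C(17,6) = 12376 possible selections.
Selections with no doctors (all nurses): C(9,6) = 84.
Probability = 84/12376 = 3/442.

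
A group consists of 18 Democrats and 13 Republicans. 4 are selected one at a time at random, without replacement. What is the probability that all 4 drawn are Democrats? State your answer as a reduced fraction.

Multiply the conditional probabilities at each draw: 18/31 · 17/30 · 16/29 · 15/28 = 73440/755160 = 612/6293.

612/6293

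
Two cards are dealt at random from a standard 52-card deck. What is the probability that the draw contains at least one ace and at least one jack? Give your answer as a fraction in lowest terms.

There are C(52,2) = 1326 possible draws.
By inclusion-exclusion on the complements, draws missing all aces or all jacks: C(48,2) + C(48,2) − C(44,2) = 1128 + 1128 − 946 = 1310.
So draws with at least one of each: 1326 − 1310 = 16, probability 16/1326 = 8/663.

8/663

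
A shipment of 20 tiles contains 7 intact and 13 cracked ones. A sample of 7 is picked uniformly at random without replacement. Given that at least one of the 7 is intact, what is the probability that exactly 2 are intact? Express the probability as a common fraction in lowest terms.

Work in counts. Selections with at least one intact: C(20,7) − C(13,7) = 77520 − 1716 = 75804.
Of those, selections where exactly 2 are intact: C(7,2)·C(13,5) = 21·1287 = 27027.
Conditional probability = 27027/75804 = 9009/25268.

9009/25268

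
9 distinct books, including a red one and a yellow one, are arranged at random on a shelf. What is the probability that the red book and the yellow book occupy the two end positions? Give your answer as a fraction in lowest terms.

1/36

There are 9! = 362880 arrangements.
Place the red book and the yellow book at the ends in 2 ways, arrange the remaining 7 in 7! = 5040 ways: 2·5040 = 10080.
Probability = 10080/362880 = 1/36.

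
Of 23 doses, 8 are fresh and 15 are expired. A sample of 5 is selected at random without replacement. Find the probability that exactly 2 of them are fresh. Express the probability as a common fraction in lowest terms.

Total number of selections: C(23,5) = 33649.
Selections with exactly 2 fresh: choose 2 of the 8 fresh and 3 of the 15 expired, C(8,2)·C(15,3) = 28·455 = 12740.
Probability = 12740/33649 = 1820/4807.

1820/4807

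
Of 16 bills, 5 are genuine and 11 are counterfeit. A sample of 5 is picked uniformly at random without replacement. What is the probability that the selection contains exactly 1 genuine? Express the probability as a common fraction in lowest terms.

275/728

The sample space is all 5-subsets of the 16: C(16,5) = 4368.
Selections with exactly 1 genuine: choose 1 of the 5 genuine and 4 of the 11 counterfeit, C(5,1)·C(11,4) = 5·330 = 1650.
Probability = 1650/4368 = 275/728.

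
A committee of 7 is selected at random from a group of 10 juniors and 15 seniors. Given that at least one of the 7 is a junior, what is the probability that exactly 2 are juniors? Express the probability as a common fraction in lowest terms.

2457/8623

Work in counts. Selections with at least one junior: C(25,7) − C(15,7) = 480700 − 6435 = 474265.
Of those, selections where exactly 2 are juniors: C(10,2)·C(15,5) = 45·3003 = 135135.
Conditional probability = 135135/474265 = 2457/8623.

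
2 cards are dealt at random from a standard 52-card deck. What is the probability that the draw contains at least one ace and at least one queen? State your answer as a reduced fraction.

8/663

There are C(52,2) = 1326 possible draws.
By inclusion-exclusion on the complements, draws missing all aces or all queens: C(48,2) + C(48,2) − C(44,2) = 1128 + 1128 − 946 = 1310.
So draws with at least one of each: 1326 − 1310 = 16, probability 16/1326 = 8/663.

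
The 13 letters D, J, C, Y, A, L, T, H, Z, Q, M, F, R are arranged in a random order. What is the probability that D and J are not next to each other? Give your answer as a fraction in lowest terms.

There are 13! = 6227020800 arrangements.
Arrangements with D and J adjacent: 2·12! = 958003200.
So not adjacent: 6227020800 − 958003200 = 5269017600, probability 5269017600/6227020800 = 11/13.

11/13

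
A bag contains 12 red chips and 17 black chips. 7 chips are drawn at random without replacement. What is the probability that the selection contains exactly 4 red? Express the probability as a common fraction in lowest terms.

1870/8671

The sample space is all 7-subsets of the 29: C(29,7) = 1560780.
Selections with exactly 4 red: choose 4 of the 12 red and 3 of the 17 black, C(12,4)·C(17,3) = 495·680 = 336600.
Probability = 336600/1560780 = 1870/8671.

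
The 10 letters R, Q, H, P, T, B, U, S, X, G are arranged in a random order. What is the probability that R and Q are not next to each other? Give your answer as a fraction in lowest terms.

4/5

There are 10! = 3628800 arrangements.
Arrangements with R and Q adjacent: 2·9! = 725760.
So not adjacent: 3628800 − 725760 = 2903040, probability 2903040/3628800 = 4/5.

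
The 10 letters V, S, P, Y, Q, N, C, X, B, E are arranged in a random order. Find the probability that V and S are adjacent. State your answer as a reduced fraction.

1/5

There are 10! = 3628800 arrangements.
Treat V and S as a block: 9! arrangements of the blocks × 2 orders within the block = 2·362880 = 725760.
Probability = 725760/3628800 = 1/5.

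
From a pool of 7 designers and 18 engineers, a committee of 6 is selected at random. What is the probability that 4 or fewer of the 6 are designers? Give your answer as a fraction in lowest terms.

459/460

Total selections: C(25,6) = 177100.
Count the complement (more than 4 designers): C(7,5)·C(18,1) + C(7,6)·C(18,0) = 378 + 7 = 385.
Probability = 1 − 385/177100 = 176715/177100 = 459/460.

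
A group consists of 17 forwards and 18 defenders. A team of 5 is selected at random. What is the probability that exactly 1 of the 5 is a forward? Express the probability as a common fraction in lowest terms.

765/4774

Total number of selections: C(35,5) = 324632.
Selections with exactly 1 forward: choose 1 of the 17 forwards and 4 of the 18 defenders, C(17,1)·C(18,4) = 17·3060 = 52020.
Probability = 52020/324632 = 765/4774.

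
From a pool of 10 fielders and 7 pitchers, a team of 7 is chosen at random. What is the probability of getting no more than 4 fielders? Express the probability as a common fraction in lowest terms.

6283/9724

There are C(17,7) = 19448 ways to choose the 7.
Count the complement (more than 4 fielders): C(10,5)·C(7,2) + C(10,6)·C(7,1) + C(10,7)·C(7,0) = 5292 + 1470 + 120 = 6882.
Probability = 1 − 6882/19448 = 12566/19448 = 6283/9724.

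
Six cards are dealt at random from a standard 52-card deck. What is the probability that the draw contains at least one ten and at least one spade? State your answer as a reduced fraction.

There are C(52,6) = 20358520 possible draws.
By inclusion-exclusion on the complements, draws missing all tens or all spades: C(48,6) + C(39,6) − C(36,6) = 12271512 + 3262623 − 1947792 = 13586343.
So draws with at least one of each: 20358520 − 13586343 = 6772177, probability 6772177/20358520.

6772177/20358520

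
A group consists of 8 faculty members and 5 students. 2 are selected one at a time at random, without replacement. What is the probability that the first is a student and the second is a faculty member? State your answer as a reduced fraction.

10/39

Multiply the conditional probabilities at each draw: 5/13 · 8/12 = 40/156 = 10/39.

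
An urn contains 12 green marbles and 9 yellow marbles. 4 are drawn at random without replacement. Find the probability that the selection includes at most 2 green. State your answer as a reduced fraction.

Total selections: C(21,4) = 5985.
Count the complement (more than 2 green): C(12,3)·C(9,1) + C(12,4)·C(9,0) = 1980 + 495 = 2475.
Probability = 1 − 2475/5985 = 3510/5985 = 78/133.

78/133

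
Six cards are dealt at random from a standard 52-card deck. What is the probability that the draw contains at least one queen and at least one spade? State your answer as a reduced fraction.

6772177/20358520

There are C(52,6) = 20358520 possible draws.
By inclusion-exclusion on the complements, draws missing all queens or all spades: C(48,6) + C(39,6) − C(36,6) = 12271512 + 3262623 − 1947792 = 13586343.
So draws with at least one of each: 20358520 − 13586343 = 6772177, probability 6772177/20358520.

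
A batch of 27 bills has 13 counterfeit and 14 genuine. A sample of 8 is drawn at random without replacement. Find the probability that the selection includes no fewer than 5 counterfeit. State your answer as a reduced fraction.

Total selections: C(27,8) = 2220075.
Favorable selections (no fewer than 5 counterfeit): C(13,5)·C(14,3) + C(13,6)·C(14,2) + C(13,7)·C(14,1) + C(13,8)·C(14,0) = 468468 + 156156 + 24024 + 1287 = 649935.
Probability = 649935/2220075 = 101/345.

101/345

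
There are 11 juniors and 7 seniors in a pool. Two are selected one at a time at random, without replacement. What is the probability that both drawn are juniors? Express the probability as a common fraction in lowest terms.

Multiply the conditional probabilities at each draw: 11/18 · 10/17 = 110/306 = 55/153.

55/153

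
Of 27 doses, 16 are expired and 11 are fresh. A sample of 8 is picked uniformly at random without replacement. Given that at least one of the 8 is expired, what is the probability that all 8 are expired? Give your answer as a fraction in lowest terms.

Work in counts. Selections with at least one expired: C(27,8) − C(11,8) = 2220075 − 165 = 2219910.
Of those, selections where all 8 are expired: C(16,8) = 12870.
Conditional probability = 12870/2219910 = 39/6727.

39/6727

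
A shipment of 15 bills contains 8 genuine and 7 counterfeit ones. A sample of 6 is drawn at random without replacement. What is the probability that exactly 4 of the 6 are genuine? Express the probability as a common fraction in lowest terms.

42/143

The sample space is all 6-subsets of the 15: C(15,6) = 5005.
Selections with exactly 4 genuine: choose 4 of the 8 genuine and 2 of the 7 counterfeit, C(8,4)·C(7,2) = 70·21 = 1470.
Probability = 1470/5005 = 42/143.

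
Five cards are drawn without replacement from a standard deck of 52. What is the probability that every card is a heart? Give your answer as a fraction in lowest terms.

There are C(52,5) = 2598960 possible 5-card hands.
Hands that are all hearts: C(13,5) = 1287.
Probability = 1287/2598960 = 33/66640.

33/66640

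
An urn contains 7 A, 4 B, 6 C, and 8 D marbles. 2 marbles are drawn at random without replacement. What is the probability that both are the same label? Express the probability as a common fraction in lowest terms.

7/30

There are C(25,2) = 300 ways to draw 2 marbles.
All same label: C(7,2) + C(4,2) + C(6,2) + C(8,2) = 21 + 6 + 15 + 28 = 70.
Probability = 70/300 = 7/30.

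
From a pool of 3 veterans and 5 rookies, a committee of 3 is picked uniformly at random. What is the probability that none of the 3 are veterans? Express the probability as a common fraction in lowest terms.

5/28

There are C(8,3) = 56 possible selections.
Selections with no veterans (all rookies): C(5,3) = 10.
Probability = 10/56 = 5/28.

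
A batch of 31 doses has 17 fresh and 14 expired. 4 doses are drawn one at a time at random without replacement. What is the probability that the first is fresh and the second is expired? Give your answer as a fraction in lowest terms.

Multiply the conditional probabilities at each draw: 17/31 · 14/30 = 238/930 = 119/465.

119/465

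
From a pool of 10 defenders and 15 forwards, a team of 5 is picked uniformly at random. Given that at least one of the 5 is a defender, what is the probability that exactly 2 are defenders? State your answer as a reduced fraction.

975/2387

Work in counts. Selections with at least one defender: C(25,5) − C(15,5) = 53130 − 3003 = 50127.
Of those, selections where exactly 2 are defenders: C(10,2)·C(15,3) = 45·455 = 20475.
Conditional probability = 20475/50127 = 975/2387.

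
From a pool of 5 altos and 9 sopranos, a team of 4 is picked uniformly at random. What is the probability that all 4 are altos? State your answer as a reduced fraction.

There are C(14,4) = 1001 possible selections.
Selections with all altos: C(5,4) = 5.
Probability = 5/1001.

5/1001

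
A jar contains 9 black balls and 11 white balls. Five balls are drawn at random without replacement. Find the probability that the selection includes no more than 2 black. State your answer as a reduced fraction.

781/1292

There are C(20,5) = 15504 ways to choose the 5.
Favorable selections (no more than 2 black): C(9,0)·C(11,5) + C(9,1)·C(11,4) + C(9,2)·C(11,3) = 462 + 2970 + 5940 = 9372.
Probability = 9372/15504 = 781/1292.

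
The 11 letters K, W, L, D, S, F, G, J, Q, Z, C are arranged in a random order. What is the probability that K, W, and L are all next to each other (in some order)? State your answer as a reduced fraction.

There are 11! = 39916800 arrangements.
Treat the three as one block: 9! placements × 3! orders within the block = 362880·6 = 2177280.
Probability = 2177280/39916800 = 3/55.

3/55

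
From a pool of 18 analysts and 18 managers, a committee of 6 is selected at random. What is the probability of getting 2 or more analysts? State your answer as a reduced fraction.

There are C(36,6) = 1947792 ways to choose the 6.
Favorable selections (2 or more analysts): C(18,2)·C(18,4) + C(18,3)·C(18,3) + C(18,4)·C(18,2) + C(18,5)·C(18,1) + C(18,6)·C(18,0) = 468180 + 665856 + 468180 + 154224 + 18564 = 1775004.
Probability = 1775004/1947792 = 113/124.

113/124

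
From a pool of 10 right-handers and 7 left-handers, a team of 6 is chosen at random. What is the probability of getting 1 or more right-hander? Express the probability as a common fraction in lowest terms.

1767/1768

Total selections: C(17,6) = 12376.
The complement is all 6 are left-handers: C(7,6) = 7.
Probability = 1 − 7/12376 = 12369/12376 = 1767/1768.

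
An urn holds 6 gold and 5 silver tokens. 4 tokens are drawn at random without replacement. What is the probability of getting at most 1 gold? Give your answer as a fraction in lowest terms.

13/66

Total selections: C(11,4) = 330.
Favorable selections (at most 1 gold): C(6,0)·C(5,4) + C(6,1)·C(5,3) = 5 + 60 = 65.
Probability = 65/330 = 13/66.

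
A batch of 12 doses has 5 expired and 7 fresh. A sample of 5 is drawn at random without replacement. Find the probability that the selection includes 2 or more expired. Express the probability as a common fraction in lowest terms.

There are C(12,5) = 792 ways to choose the 5.
Count the complement (fewer than 2 expired): C(5,0)·C(7,5) + C(5,1)·C(7,4) = 21 + 175 = 196.
Probability = 1 − 196/792 = 596/792 = 149/198.

149/198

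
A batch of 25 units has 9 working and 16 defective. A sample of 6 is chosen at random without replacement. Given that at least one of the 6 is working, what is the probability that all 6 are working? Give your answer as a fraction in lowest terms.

1/2013

Work in counts. Selections with at least one working: C(25,6) − C(16,6) = 177100 − 8008 = 169092.
Of those, selections where all 6 are working: C(9,6) = 84.
Conditional probability = 84/169092 = 1/2013.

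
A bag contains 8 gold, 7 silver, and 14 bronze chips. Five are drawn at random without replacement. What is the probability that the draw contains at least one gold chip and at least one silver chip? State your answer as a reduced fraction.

There are C(29,5) = 118755 possible draws.
By inclusion-exclusion on the complements, draws missing all gold or all silver: C(21,5) + C(22,5) − C(14,5) = 20349 + 26334 − 2002 = 44681.
So draws with at least one of each: 118755 − 44681 = 74074, probability 74074/118755 = 814/1305.

814/1305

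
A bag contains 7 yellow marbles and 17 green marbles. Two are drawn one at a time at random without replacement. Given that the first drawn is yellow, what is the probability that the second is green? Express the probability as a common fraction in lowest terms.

17/23

After removing one yellow, 23 remain: 6 yellow and 17 green.
So the probability the next is green is 17/23.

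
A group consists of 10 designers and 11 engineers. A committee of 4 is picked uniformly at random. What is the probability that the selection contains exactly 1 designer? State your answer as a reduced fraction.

110/399

The sample space is all 4-subsets of the 21: C(21,4) = 5985.
Selections with exactly 1 designer: choose 1 of the 10 designers and 3 of the 11 engineers, C(10,1)·C(11,3) = 10·165 = 1650.
Probability = 1650/5985 = 110/399.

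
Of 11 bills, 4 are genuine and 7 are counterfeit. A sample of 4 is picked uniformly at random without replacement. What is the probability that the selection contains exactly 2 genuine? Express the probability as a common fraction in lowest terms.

Total number of selections: C(11,4) = 330.
Selections with exactly 2 genuine: choose 2 of the 4 genuine and 2 of the 7 counterfeit, C(4,2)·C(7,2) = 6·21 = 126.
Probability = 126/330 = 21/55.

21/55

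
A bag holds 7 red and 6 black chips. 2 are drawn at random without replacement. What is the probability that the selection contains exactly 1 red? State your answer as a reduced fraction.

7/13

The sample space is all 2-subsets of the 13: C(13,2) = 78.
Selections with exactly 1 red: choose 1 of the 7 red and 1 of the 6 black, C(7,1)·C(6,1) = 7·6 = 42.
Probability = 42/78 = 7/13.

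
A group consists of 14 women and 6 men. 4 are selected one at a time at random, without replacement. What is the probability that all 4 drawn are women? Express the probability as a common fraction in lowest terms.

Multiply the conditional probabilities at each draw: 14/20 · 13/19 · 12/18 · 11/17 = 24024/116280 = 1001/4845.

1001/4845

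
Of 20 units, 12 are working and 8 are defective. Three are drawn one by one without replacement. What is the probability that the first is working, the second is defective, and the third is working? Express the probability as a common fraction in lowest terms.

Multiply the conditional probabilities at each draw: 12/20 · 8/19 · 11/18 = 1056/6840 = 44/285.

44/285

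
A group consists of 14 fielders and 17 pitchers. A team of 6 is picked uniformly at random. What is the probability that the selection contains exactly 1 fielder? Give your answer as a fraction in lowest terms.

Total number of selections: C(31,6) = 736281.
Selections with exactly 1 fielder: choose 1 of the 14 fielders and 5 of the 17 pitchers, C(14,1)·C(17,5) = 14·6188 = 86632.
Probability = 86632/736281 = 952/8091.

952/8091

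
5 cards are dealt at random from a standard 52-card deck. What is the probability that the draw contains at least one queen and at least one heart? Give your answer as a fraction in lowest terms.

There are C(52,5) = 2598960 possible draws.
By inclusion-exclusion on the complements, draws missing all queens or all hearts: C(48,5) + C(39,5) − C(36,5) = 1712304 + 575757 − 376992 = 1911069.
So draws with at least one of each: 2598960 − 1911069 = 687891, probability 687891/2598960 = 229297/866320.

229297/866320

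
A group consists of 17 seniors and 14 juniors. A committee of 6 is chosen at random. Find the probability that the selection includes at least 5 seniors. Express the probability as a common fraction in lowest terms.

Total selections: C(31,6) = 736281.
Favorable selections (at least 5 seniors): C(17,5)·C(14,1) + C(17,6)·C(14,0) = 86632 + 12376 = 99008.
Probability = 99008/736281 = 1088/8091.

1088/8091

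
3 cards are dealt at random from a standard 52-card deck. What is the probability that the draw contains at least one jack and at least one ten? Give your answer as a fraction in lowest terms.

There are C(52,3) = 22100 possible draws.
By inclusion-exclusion on the complements, draws missing all jacks or all tens: C(48,3) + C(48,3) − C(44,3) = 17296 + 17296 − 13244 = 21348.
So draws with at least one of each: 22100 − 21348 = 752, probability 752/22100 = 188/5525.

188/5525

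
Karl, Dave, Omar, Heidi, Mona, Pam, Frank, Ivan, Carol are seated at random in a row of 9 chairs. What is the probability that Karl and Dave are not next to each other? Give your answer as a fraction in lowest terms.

There are 9! = 362880 arrangements.
Arrangements with Karl and Dave adjacent: 2·8! = 80640.
So not adjacent: 362880 − 80640 = 282240, probability 282240/362880 = 7/9.

7/9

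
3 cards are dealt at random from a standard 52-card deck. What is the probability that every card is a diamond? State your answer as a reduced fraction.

There are C(52,3) = 22100 possible 3-card hands.
Hands that are all diamonds: C(13,3) = 286.
Probability = 286/22100 = 11/850.

11/850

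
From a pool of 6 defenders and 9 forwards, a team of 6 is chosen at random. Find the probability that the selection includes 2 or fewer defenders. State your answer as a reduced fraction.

6/11

There are C(15,6) = 5005 ways to choose the 6.
Favorable selections (2 or fewer defenders): C(6,0)·C(9,6) + C(6,1)·C(9,5) + C(6,2)·C(9,4) = 84 + 756 + 1890 = 2730.
Probability = 2730/5005 = 6/11.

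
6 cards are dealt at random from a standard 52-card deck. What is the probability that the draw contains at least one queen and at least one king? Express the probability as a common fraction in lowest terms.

718637/5089630

There are C(52,6) = 20358520 possible draws.
By inclusion-exclusion on the complements, draws missing all queens or all kings: C(48,6) + C(48,6) − C(44,6) = 12271512 + 12271512 − 7059052 = 17483972.
So draws with at least one of each: 20358520 − 17483972 = 2874548, probability 2874548/20358520 = 718637/5089630.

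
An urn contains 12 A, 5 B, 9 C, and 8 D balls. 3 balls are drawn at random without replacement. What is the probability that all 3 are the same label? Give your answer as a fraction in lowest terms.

There are C(34,3) = 5984 ways to draw 3 balls.
All same label: C(12,3) + C(5,3) + C(9,3) + C(8,3) = 220 + 10 + 84 + 56 = 370.
Probability = 370/5984 = 185/2992.

185/2992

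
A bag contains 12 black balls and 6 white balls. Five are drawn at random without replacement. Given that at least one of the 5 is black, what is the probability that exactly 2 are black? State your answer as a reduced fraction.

220/1427

Work in counts. Selections with at least one black: C(18,5) − C(6,5) = 8568 − 6 = 8562.
Of those, selections where exactly 2 are black: C(12,2)·C(6,3) = 66·20 = 1320.
Conditional probability = 1320/8562 = 220/1427.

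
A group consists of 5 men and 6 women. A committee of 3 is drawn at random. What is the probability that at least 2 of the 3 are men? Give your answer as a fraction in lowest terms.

14/33

There are C(11,3) = 165 ways to choose the 3.
Favorable selections (at least 2 men): C(5,2)·C(6,1) + C(5,3)·C(6,0) = 60 + 10 = 70.
Probability = 70/165 = 14/33.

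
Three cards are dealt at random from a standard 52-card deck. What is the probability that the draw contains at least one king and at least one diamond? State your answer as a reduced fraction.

There are C(52,3) = 22100 possible draws.
By inclusion-exclusion on the complements, draws missing all kings or all diamonds: C(48,3) + C(39,3) − C(36,3) = 17296 + 9139 − 7140 = 19295.
So draws with at least one of each: 22100 − 19295 = 2805, probability 2805/22100 = 33/260.

33/260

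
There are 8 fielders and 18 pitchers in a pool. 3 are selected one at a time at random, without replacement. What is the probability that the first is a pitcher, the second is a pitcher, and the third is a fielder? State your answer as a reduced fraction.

Multiply the conditional probabilities at each draw: 18/26 · 17/25 · 8/24 = 2448/15600 = 51/325.

51/325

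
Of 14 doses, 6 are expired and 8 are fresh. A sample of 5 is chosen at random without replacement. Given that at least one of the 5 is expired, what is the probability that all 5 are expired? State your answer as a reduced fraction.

Work in counts. Selections with at least one expired: C(14,5) − C(8,5) = 2002 − 56 = 1946.
Of those, selections where all 5 are expired: C(6,5) = 6.
Conditional probability = 6/1946 = 3/973.

3/973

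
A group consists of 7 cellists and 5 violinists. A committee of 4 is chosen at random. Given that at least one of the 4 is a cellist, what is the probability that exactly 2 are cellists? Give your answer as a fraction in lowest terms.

Work in counts. Selections with at least one cellist: C(12,4) − C(5,4) = 495 − 5 = 490.
Of those, selections where exactly 2 are cellists: C(7,2)·C(5,2) = 21·10 = 210.
Conditional probability = 210/490 = 3/7.

3/7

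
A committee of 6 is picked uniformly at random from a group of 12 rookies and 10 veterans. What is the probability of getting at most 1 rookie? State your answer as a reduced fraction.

14/323

There are C(22,6) = 74613 ways to choose the 6.
Favorable selections (at most 1 rookie): C(12,0)·C(10,6) + C(12,1)·C(10,5) = 210 + 3024 = 3234.
Probability = 3234/74613 = 14/323.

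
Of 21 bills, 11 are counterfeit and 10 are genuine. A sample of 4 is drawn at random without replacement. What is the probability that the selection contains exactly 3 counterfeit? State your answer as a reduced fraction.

110/399

There are C(21,4) = 5985 ways to choose 4 from 21.
Selections with exactly 3 counterfeit: choose 3 of the 11 counterfeit and 1 of the 10 genuine, C(11,3)·C(10,1) = 165·10 = 1650.
Probability = 1650/5985 = 110/399.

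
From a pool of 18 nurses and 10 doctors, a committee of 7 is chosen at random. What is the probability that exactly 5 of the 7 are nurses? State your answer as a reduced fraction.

1071/3289

There are C(28,7) = 1184040 ways to choose 7 from 28.
Selections with exactly 5 nurses: choose 5 of the 18 nurses and 2 of the 10 doctors, C(18,5)·C(10,2) = 8568·45 = 385560.
Probability = 385560/1184040 = 1071/3289.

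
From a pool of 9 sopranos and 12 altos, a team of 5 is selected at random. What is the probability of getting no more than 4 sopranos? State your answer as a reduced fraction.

321/323

Total selections: C(21,5) = 20349.
The complement is exactly 5 sopranos: C(9,5)·C(12,0) = 126.
Probability = 1 − 126/20349 = 20223/20349 = 321/323.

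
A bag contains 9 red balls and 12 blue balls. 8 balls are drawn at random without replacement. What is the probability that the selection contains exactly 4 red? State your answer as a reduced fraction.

There are C(21,8) = 203490 ways to choose 8 from 21.
Selections with exactly 4 red: choose 4 of the 9 red and 4 of the 12 blue, C(9,4)·C(12,4) = 126·495 = 62370.
Probability = 62370/203490 = 99/323.

99/323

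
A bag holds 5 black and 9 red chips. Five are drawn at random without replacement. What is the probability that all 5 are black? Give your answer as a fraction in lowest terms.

1/2002

There are C(14,5) = 2002 possible selections.
Selections with all black: C(5,5) = 1.
Probability = 1/2002.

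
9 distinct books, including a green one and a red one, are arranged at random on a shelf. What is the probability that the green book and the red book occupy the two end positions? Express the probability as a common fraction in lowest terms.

1/36

There are 9! = 362880 arrangements.
Place the green book and the red book at the ends in 2 ways, arrange the remaining 7 in 7! = 5040 ways: 2·5040 = 10080.
Probability = 10080/362880 = 1/36.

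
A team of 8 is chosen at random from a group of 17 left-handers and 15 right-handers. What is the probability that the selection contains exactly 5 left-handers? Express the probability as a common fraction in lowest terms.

10829/40455

Total number of selections: C(32,8) = 10518300.
Selections with exactly 5 left-handers: choose 5 of the 17 left-handers and 3 of the 15 right-handers, C(17,5)·C(15,3) = 6188·455 = 2815540.
Probability = 2815540/10518300 = 10829/40455.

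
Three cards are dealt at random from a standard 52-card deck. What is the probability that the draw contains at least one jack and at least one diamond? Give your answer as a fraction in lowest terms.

33/260

There are C(52,3) = 22100 possible draws.
By inclusion-exclusion on the complements, draws missing all jacks or all diamonds: C(48,3) + C(39,3) − C(36,3) = 17296 + 9139 − 7140 = 19295.
So draws with at least one of each: 22100 − 19295 = 2805, probability 2805/22100 = 33/260.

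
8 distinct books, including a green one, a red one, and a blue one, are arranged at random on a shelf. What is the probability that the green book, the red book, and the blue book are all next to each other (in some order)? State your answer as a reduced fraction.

3/28

There are 8! = 40320 arrangements.
Treat the three as one block: 6! placements × 3! orders within the block = 720·6 = 4320.
Probability = 4320/40320 = 3/28.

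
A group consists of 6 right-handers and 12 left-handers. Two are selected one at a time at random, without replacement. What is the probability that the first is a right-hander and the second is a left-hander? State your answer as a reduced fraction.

4/17

Multiply the conditional probabilities at each draw: 6/18 · 12/17 = 72/306 = 4/17.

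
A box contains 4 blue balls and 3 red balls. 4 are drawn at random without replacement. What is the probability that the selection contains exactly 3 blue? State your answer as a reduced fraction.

12/35

The sample space is all 4-subsets of the 7: C(7,4) = 35.
Selections with exactly 3 blue: choose 3 of the 4 blue and 1 of the 3 red, C(4,3)·C(3,1) = 4·3 = 12.
Probability = 12/35.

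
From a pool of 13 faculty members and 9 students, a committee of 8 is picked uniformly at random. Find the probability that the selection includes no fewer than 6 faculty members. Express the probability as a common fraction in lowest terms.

Total selections: C(22,8) = 319770.
Favorable selections (no fewer than 6 faculty members): C(13,6)·C(9,2) + C(13,7)·C(9,1) + C(13,8)·C(9,0) = 61776 + 15444 + 1287 = 78507.
Probability = 78507/319770 = 793/3230.

793/3230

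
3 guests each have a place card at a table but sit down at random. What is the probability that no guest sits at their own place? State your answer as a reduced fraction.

There are 3! = 6 seatings.
By inclusion-exclusion, seatings with no fixed points: C(3,0)·3! − C(3,1)·2! + C(3,2)·1! − C(3,3)·0! = 2.
Probability = 2/6 = 1/3.

1/3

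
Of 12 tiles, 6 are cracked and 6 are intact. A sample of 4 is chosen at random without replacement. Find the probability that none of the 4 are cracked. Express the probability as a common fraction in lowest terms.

There are C(12,4) = 495 possible selections.
Selections with no cracked (all intact): C(6,4) = 15.
Probability = 15/495 = 1/33.

1/33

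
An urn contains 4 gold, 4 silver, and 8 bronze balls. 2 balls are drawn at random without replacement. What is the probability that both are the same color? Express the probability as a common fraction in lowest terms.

1/3

There are C(16,2) = 120 ways to draw 2 balls.
All same color: C(4,2) + C(4,2) + C(8,2) = 6 + 6 + 28 = 40.
Probability = 40/120 = 1/3.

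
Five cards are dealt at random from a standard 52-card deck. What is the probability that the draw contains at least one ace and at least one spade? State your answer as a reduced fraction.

229297/866320

There are C(52,5) = 2598960 possible draws.
By inclusion-exclusion on the complements, draws missing all aces or all spades: C(48,5) + C(39,5) − C(36,5) = 1712304 + 575757 − 376992 = 1911069.
So draws with at least one of each: 2598960 − 1911069 = 687891, probability 687891/2598960 = 229297/866320.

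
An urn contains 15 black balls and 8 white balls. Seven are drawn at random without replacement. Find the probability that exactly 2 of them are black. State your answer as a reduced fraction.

1960/81719

The sample space is all 7-subsets of the 23: C(23,7) = 245157.
Selections with exactly 2 black: choose 2 of the 15 black and 5 of the 8 white, C(15,2)·C(8,5) = 105·56 = 5880.
Probability = 5880/245157 = 1960/81719.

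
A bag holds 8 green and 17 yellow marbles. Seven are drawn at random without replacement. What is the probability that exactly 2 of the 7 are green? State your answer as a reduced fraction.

43316/120175

Total number of selections: C(25,7) = 480700.
Selections with exactly 2 green: choose 2 of the 8 green and 5 of the 17 yellow, C(8,2)·C(17,5) = 28·6188 = 173264.
Probability = 173264/480700 = 43316/120175.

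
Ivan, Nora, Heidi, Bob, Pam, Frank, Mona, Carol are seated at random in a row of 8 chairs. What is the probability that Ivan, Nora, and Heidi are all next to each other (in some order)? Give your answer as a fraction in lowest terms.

There are 8! = 40320 arrangements.
Treat the three as one block: 6! placements × 3! orders within the block = 720·6 = 4320.
Probability = 4320/40320 = 3/28.

3/28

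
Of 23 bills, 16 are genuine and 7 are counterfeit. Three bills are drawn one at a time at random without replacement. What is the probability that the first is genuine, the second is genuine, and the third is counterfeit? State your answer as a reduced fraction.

40/253

Multiply the conditional probabilities at each draw: 16/23 · 15/22 · 7/21 = 1680/10626 = 40/253.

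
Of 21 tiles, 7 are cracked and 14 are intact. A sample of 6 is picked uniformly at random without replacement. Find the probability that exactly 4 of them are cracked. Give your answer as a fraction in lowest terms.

Total number of selections: C(21,6) = 54264.
Selections with exactly 4 cracked: choose 4 of the 7 cracked and 2 of the 14 intact, C(7,4)·C(14,2) = 35·91 = 3185.
Probability = 3185/54264 = 455/7752.

455/7752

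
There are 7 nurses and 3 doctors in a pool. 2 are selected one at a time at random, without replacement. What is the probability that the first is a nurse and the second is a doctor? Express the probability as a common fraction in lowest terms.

7/30

Multiply the conditional probabilities at each draw: 7/10 · 3/9 = 21/90 = 7/30.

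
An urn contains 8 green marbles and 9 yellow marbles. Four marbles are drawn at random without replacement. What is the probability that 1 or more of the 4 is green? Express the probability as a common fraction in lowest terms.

Total selections: C(17,4) = 2380.
The complement is all 4 are yellow: C(9,4) = 126.
Probability = 1 − 126/2380 = 2254/2380 = 161/170.

161/170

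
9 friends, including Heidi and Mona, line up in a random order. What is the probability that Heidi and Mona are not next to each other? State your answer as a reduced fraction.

There are 9! = 362880 arrangements.
Arrangements with Heidi and Mona adjacent: 2·8! = 80640.
So not adjacent: 362880 − 80640 = 282240, probability 282240/362880 = 7/9.

7/9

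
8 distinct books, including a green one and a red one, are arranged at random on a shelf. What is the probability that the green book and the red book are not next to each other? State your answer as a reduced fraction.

There are 8! = 40320 arrangements.
Arrangements with the green book and the red book adjacent: 2·7! = 10080.
So not adjacent: 40320 − 10080 = 30240, probability 30240/40320 = 3/4.

3/4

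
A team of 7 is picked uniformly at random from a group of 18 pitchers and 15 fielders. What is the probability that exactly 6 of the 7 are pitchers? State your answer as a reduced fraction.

7735/118668

The sample space is all 7-subsets of the 33: C(33,7) = 4272048.
Selections with exactly 6 pitchers: choose 6 of the 18 pitchers and 1 of the 15 fielders, C(18,6)·C(15,1) = 18564·15 = 278460.
Probability = 278460/4272048 = 7735/118668.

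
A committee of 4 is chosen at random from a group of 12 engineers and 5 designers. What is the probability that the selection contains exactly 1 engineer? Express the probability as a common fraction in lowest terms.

6/119

The sample space is all 4-subsets of the 17: C(17,4) = 2380.
Selections with exactly 1 engineer: choose 1 of the 12 engineers and 3 of the 5 designers, C(12,1)·C(5,3) = 12·10 = 120.
Probability = 120/2380 = 6/119.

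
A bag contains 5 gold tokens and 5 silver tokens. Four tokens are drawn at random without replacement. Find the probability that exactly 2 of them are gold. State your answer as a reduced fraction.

10/21

Total number of selections: C(10,4) = 210.
Selections with exactly 2 gold: choose 2 of the 5 gold and 2 of the 5 silver, C(5,2)·C(5,2) = 10·10 = 100.
Probability = 100/210 = 10/21.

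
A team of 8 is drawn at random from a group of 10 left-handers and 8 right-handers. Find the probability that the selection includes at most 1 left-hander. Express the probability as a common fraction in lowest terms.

Total selections: C(18,8) = 43758.
Favorable selections (at most 1 left-hander): C(10,0)·C(8,8) + C(10,1)·C(8,7) = 1 + 80 = 81.
Probability = 81/43758 = 9/4862.

9/4862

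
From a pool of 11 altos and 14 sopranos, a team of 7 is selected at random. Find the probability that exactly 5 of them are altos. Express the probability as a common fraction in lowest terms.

Total number of selections: C(25,7) = 480700.
Selections with exactly 5 altos: choose 5 of the 11 altos and 2 of the 14 sopranos, C(11,5)·C(14,2) = 462·91 = 42042.
Probability = 42042/480700 = 1911/21850.

1911/21850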